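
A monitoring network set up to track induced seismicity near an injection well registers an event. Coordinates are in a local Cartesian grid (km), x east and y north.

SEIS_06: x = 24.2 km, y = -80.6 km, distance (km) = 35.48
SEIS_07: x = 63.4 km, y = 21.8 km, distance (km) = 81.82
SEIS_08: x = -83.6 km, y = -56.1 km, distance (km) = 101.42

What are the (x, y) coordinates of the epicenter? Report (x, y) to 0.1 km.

Circle about each station: (x − 24.2)² + (y + 80.6)² = 35.48²; (x − 63.4)² + (y − 21.8)² = 81.82²; (x + 83.6)² + (y + 56.1)² = 101.42².
Subtracting pairs of circle equations eliminates x²+y² and gives linear equations (the radical axes):
78.4 x + 204.8 y = -8022.88
-215.6 x + 49.0 y = -5973.02
Solving the 2×2 system: x ≈ 17.3, y ≈ -45.8 km.

(17.3, -45.8)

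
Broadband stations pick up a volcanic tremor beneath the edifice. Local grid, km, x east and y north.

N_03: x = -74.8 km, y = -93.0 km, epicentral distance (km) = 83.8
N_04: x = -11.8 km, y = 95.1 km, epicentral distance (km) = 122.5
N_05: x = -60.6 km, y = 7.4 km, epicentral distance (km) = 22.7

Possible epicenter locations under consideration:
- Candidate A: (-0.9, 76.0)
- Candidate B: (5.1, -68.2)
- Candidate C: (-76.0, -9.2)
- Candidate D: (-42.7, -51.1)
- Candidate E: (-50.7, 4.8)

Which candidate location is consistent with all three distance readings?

For each candidate, compare |candidate − station| to the reported distance:
Candidate A: residuals N_03 100.7, N_04 100.5, N_05 68.2 → max 100.7 km
Candidate B: residuals N_03 0.1, N_04 41.7, N_05 77.5 → max 77.5 km
Candidate C: residuals N_03 0.0, N_04 0.0, N_05 0.1 → max 0.1 km
Candidate D: residuals N_03 31.0, N_04 26.9, N_05 38.5 → max 38.5 km
Candidate E: residuals N_03 16.9, N_04 24.2, N_05 12.5 → max 24.2 km
Only Candidate C has all residuals ≈ 0.

Candidate C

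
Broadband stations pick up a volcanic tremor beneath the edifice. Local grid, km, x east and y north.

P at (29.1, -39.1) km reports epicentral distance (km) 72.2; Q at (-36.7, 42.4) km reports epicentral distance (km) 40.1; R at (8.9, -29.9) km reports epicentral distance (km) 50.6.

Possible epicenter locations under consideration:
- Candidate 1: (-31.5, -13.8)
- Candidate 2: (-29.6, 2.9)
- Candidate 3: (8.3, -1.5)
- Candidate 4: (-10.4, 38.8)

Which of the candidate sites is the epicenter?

For each candidate, compare |candidate − station| to the reported distance:
Candidate 1: residuals P 6.5, Q 16.3, R 7.1 → max 16.3 km
Candidate 2: residuals P 0.0, Q 0.0, R 0.0 → max 0.0 km
Candidate 3: residuals P 29.2, Q 22.8, R 22.2 → max 29.2 km
Candidate 4: residuals P 15.1, Q 13.6, R 20.8 → max 20.8 km
Only Candidate 2 has all residuals ≈ 0.

Candidate 2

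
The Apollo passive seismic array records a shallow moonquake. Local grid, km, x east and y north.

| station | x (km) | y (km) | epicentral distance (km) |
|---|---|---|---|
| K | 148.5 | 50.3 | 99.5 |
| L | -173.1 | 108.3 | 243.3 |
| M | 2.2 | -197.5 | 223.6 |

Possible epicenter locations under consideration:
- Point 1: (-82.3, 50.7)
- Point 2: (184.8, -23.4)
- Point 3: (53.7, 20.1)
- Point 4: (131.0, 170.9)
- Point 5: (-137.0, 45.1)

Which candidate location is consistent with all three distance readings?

For each candidate, compare |candidate − station| to the reported distance:
Point 1: residuals K 131.3, L 135.8, M 38.6 → max 135.8 km
Point 2: residuals K 17.3, L 138.1, M 28.7 → max 138.1 km
Point 3: residuals K 0.0, L 0.0, M 0.0 → max 0.0 km
Point 4: residuals K 22.4, L 67.2, M 166.7 → max 166.7 km
Point 5: residuals K 186.0, L 170.5, M 56.1 → max 186.0 km
Only Point 3 has all residuals ≈ 0.

Point 3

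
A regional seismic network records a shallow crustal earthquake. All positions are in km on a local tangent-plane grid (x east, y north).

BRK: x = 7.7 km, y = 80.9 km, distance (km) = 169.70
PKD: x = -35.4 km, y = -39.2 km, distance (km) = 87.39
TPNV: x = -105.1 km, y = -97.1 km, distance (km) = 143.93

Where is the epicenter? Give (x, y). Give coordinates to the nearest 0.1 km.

x ≈ 38.4 km, y ≈ -86.0 km

Circle about each station: (x − 7.7)² + (y − 80.9)² = 169.70²; (x + 35.4)² + (y + 39.2)² = 87.39²; (x + 105.1)² + (y + 97.1)² = 143.93².
Subtracting the BRK equation from the PKD and TPNV equations removes the quadratic terms:
-86.2 x − 240.2 y = 17346.78
-225.6 x − 356.0 y = 21952.57
Solving the 2×2 system: x ≈ 38.4, y ≈ -86.0 km.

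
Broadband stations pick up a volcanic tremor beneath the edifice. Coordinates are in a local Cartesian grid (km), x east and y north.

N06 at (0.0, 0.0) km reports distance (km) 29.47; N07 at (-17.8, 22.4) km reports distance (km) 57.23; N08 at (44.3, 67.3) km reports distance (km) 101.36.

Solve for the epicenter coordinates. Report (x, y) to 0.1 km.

x ≈ 9.5 km, y ≈ -27.9 km

Circle about each station: x² + y² = 29.47²; (x + 17.8)² + (y − 22.4)² = 57.23²; (x − 44.3)² + (y − 67.3)² = 101.36².
Subtracting pairs of circle equations eliminates x²+y² and gives linear equations (the radical axes):
-35.6 x + 44.8 y = -1588.19
88.6 x + 134.6 y = -2913.59
Solving the 2×2 system: x ≈ 9.5, y ≈ -27.9 km.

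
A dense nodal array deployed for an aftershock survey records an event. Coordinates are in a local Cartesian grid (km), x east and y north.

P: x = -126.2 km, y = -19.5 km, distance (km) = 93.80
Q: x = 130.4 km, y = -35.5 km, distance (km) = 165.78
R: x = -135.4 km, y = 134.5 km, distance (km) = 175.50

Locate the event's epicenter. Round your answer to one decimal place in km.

(-33.1, -8.1)

Circle about each station: (x + 126.2)² + (y + 19.5)² = 93.80²; (x − 130.4)² + (y + 35.5)² = 165.78²; (x + 135.4)² + (y − 134.5)² = 175.50².
Subtracting the P equation from the Q and R equations removes the quadratic terms:
513.2 x − 32.0 y = -16726.85
-18.4 x + 308.0 y = -1885.09
Solving the 2×2 system: x ≈ -33.1, y ≈ -8.1 km.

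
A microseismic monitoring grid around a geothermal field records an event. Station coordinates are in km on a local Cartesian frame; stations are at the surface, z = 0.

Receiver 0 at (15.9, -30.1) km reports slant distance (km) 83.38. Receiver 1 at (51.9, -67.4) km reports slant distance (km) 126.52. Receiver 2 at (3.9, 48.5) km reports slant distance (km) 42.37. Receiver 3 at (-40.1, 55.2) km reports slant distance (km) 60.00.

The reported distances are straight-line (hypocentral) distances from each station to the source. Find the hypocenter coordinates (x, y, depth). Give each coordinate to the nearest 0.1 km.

x ≈ 0.7 km, y ≈ 40.6 km, depth ≈ 41.5 km

Each station gives a sphere (x−x_i)² + (y−y_i)² + z² = d_i² (stations at z=0).
Subtracting the Receiver 0 sphere from Receiver 1 and Receiver 2: z² cancels, leaving linear equations in x and y:
72.0 x − 74.6 y = -2977.54
-24.0 x + 157.2 y = 6365.65
Solving: x ≈ 0.715, y ≈ 40.603 km (keep extra digits for the depth step; rounded: 0.7, 40.6).
Then from the Receiver 0 sphere: z² = 83.38² − (x − 15.9)² − (y + 30.1)² with x = 0.715, y = 40.603, so z ≈ 41.506 ≈ 41.5 km.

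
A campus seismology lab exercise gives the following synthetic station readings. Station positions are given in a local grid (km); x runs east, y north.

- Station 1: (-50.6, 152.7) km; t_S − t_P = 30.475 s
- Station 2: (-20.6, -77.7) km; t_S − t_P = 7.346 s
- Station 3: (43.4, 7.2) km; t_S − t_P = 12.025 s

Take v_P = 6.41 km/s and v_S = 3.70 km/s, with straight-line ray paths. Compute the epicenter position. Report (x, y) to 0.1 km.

Distance from S−P lag: d = Δt · v_P v_S / (v_P − v_S) = Δt · (6.41·3.70)/(6.41−3.70) ≈ 8.7517·Δt.
So d_Station 1 = 266.71, d_Station 2 = 64.29, d_Station 3 = 105.24 km.
Circle about each station: (x + 50.6)² + (y − 152.7)² = 266.71²; (x + 20.6)² + (y + 77.7)² = 64.29²; (x − 43.4)² + (y − 7.2)² = 105.24².
Subtracting pairs of circle equations eliminates x²+y² and gives linear equations (the radical axes):
60.0 x − 460.8 y = 47585.02
188.0 x − 291.0 y = 36116.52
Solving the 2×2 system: x ≈ 40.4, y ≈ -98.0 km.

(40.4, -98.0)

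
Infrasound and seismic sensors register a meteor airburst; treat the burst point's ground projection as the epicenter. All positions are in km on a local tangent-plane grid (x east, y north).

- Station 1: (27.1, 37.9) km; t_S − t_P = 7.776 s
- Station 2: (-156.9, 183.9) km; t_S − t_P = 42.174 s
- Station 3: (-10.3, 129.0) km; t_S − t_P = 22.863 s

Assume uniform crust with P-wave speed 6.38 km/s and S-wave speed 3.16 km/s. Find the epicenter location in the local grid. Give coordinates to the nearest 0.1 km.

x ≈ 21.8 km, y ≈ -10.5 km

Distance from S−P lag: d = Δt · v_P v_S / (v_P − v_S) = Δt · (6.38·3.16)/(6.38−3.16) ≈ 6.2611·Δt.
So d_Station 1 = 48.69, d_Station 2 = 264.06, d_Station 3 = 143.15 km.
Circle about each station: (x − 27.1)² + (y − 37.9)² = 48.69²; (x + 156.9)² + (y − 183.9)² = 264.06²; (x + 10.3)² + (y − 129.0)² = 143.15².
Subtracting the Station 1 equation from the Station 2 and Station 3 equations removes the quadratic terms:
-368.0 x + 292.0 y = -11090.97
-74.8 x + 182.2 y = -3544.94
Solving the 2×2 system: x ≈ 21.8, y ≈ -10.5 km.
Check against Station 1 (with the unrounded x, y): √((x − 27.1)²+(y − 37.9)²) = 48.69 ≈ 48.69 km. ✓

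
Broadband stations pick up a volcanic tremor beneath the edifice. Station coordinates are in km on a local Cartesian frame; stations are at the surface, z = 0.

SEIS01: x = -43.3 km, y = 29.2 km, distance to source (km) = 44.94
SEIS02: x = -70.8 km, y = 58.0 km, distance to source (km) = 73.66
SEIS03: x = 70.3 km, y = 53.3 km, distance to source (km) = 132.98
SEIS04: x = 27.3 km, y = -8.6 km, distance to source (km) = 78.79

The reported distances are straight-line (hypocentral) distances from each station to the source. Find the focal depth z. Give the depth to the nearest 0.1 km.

Each station gives a sphere (x−x_i)² + (y−y_i)² + z² = d_i² (stations at z=0).
Subtracting the SEIS01 sphere from SEIS02 and SEIS03: z² cancels, leaving linear equations in x and y:
-55.0 x + 57.6 y = 2242.92
227.2 x + 48.2 y = -10608.63
Solving: x ≈ -45.697, y ≈ -4.695 km (keep extra digits for the depth step; rounded: -45.7, -4.7).
Then from the SEIS01 sphere: z² = 44.94² − (x + 43.3)² − (y − 29.2)² with x = -45.697, y = -4.695, so z ≈ 29.411 ≈ 29.4 km.
Check against SEIS04 (with the unrounded solution): distance 78.80 ≈ 78.79 km. ✓

depth ≈ 29.4 km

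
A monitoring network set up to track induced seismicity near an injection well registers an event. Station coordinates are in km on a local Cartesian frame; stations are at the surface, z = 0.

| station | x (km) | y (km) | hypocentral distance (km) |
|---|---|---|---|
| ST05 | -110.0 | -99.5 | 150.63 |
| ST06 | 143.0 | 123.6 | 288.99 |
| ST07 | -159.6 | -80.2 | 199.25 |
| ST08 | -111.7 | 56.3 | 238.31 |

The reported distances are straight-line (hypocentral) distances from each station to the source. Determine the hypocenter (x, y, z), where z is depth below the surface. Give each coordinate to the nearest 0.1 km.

Each station gives a sphere (x−x_i)² + (y−y_i)² + z² = d_i² (stations at z=0).
Subtracting the ST05 sphere from ST06 and ST07: z² cancels, leaving linear equations in x and y:
506.0 x + 446.2 y = -47100.11
-99.2 x + 38.6 y = -7107.22
Solving: x ≈ 21.211, y ≈ -129.612 km (keep extra digits for the depth step; rounded: 21.2, -129.6).
Then from the ST05 sphere: z² = 150.63² − (x + 110.0)² − (y + 99.5)² with x = 21.211, y = -129.612, so z ≈ 67.575 ≈ 67.6 km.

x ≈ 21.2 km, y ≈ -129.6 km, depth ≈ 67.6 km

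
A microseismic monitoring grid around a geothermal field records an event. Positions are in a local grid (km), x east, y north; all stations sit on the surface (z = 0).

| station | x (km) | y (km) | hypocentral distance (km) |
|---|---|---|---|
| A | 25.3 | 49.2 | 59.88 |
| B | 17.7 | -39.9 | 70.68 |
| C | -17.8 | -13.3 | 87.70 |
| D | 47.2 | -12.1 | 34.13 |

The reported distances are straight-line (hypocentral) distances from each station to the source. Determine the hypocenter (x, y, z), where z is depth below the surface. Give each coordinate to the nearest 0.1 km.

Each station gives a sphere (x−x_i)² + (y−y_i)² + z² = d_i² (stations at z=0).
Subtracting the A sphere from B and C: z² cancels, leaving linear equations in x and y:
-15.2 x − 178.2 y = -2565.48
-86.2 x − 125.0 y = -6672.68
Solving: x ≈ 64.512, y ≈ 8.894 km (keep extra digits for the depth step; rounded: 64.5, 8.9).
Then from the A sphere: z² = 59.88² − (x − 25.3)² − (y − 49.2)² with x = 64.512, y = 8.894, so z ≈ 20.578 ≈ 20.6 km.
Check against D (with the unrounded solution): distance 34.12 ≈ 34.13 km. ✓

x ≈ 64.5 km, y ≈ 8.9 km, depth ≈ 20.6 km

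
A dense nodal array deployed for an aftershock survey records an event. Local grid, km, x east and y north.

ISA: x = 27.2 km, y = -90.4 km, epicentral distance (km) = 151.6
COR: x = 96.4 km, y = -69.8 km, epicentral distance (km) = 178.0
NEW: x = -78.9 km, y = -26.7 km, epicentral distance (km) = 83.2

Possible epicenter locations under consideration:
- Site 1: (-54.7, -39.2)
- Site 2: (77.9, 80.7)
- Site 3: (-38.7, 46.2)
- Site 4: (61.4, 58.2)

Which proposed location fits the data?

Site 3

For each candidate, compare |candidate − station| to the reported distance:
Site 1: residuals ISA 55.0, COR 23.8, NEW 56.0 → max 56.0 km
Site 2: residuals ISA 26.9, COR 26.4, NEW 106.9 → max 106.9 km
Site 3: residuals ISA 0.1, COR 0.1, NEW 0.0 → max 0.1 km
Site 4: residuals ISA 0.9, COR 45.3, NEW 80.8 → max 80.8 km
Only Site 3 has all residuals ≈ 0.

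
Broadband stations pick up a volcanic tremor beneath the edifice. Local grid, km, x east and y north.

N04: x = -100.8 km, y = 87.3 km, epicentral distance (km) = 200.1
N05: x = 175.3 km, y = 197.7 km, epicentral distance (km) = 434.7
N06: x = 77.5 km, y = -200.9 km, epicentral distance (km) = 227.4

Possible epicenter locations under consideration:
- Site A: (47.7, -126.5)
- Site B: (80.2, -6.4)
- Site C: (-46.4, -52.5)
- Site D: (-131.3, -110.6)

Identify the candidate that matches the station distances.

Site D

For each candidate, compare |candidate − station| to the reported distance:
Site A: residuals N04 60.2, N05 86.3, N06 147.3 → max 147.3 km
Site B: residuals N04 3.7, N05 209.5, N06 32.9 → max 209.5 km
Site C: residuals N04 50.1, N05 100.4, N06 34.1 → max 100.4 km
Site D: residuals N04 0.1, N05 0.1, N06 0.1 → max 0.1 km
Only Site D has all residuals ≈ 0.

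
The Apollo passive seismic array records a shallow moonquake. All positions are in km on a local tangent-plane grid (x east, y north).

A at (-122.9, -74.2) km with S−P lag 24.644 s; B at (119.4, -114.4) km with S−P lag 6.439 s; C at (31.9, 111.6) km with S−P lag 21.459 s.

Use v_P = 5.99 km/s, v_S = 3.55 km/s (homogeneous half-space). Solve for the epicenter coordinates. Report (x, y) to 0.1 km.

x ≈ 91.7 km, y ≈ -65.6 km

Distance from S−P lag: d = Δt · v_P v_S / (v_P − v_S) = Δt · (5.99·3.55)/(5.99−3.55) ≈ 8.7150·Δt.
So d_A = 214.77, d_B = 56.12, d_C = 187.01 km.
Circle about each station: (x + 122.9)² + (y + 74.2)² = 214.77²; (x − 119.4)² + (y + 114.4)² = 56.12²; (x − 31.9)² + (y − 111.6)² = 187.01².
Subtracting pairs of circle equations eliminates x²+y² and gives linear equations (the radical axes):
484.6 x − 80.4 y = 49710.37
309.6 x + 371.6 y = 4015.53
Solving the 2×2 system: x ≈ 91.7, y ≈ -65.6 km.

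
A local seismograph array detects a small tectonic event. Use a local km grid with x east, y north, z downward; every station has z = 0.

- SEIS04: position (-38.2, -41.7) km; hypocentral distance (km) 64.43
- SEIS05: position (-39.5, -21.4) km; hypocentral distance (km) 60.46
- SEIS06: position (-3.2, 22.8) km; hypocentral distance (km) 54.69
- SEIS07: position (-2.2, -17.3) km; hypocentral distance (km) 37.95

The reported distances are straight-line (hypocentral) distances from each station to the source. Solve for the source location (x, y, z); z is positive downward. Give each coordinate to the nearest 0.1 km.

Each station gives a sphere (x−x_i)² + (y−y_i)² + z² = d_i² (stations at z=0).
Subtracting the SEIS04 sphere from SEIS05 and SEIS06: z² cancels, leaving linear equations in x and y:
-2.6 x + 40.6 y = -684.11
70.0 x + 129.0 y = -1507.82
Solving: x ≈ 8.508, y ≈ -16.305 km (keep extra digits for the depth step; rounded: 8.5, -16.3).
Then from the SEIS04 sphere: z² = 64.43² − (x + 38.2)² − (y + 41.7)² with x = 8.508, y = -16.305, so z ≈ 36.396 ≈ 36.4 km.
Check against SEIS07 (with the unrounded solution): distance 37.95 ≈ 37.95 km. ✓

(8.5, -16.3, 36.4)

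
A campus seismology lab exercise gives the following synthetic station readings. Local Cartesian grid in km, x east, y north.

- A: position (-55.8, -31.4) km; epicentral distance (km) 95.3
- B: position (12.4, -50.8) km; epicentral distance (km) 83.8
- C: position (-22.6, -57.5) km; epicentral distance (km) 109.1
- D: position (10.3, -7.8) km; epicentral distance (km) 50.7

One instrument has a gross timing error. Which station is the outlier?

A

Solve using three stations at a time. Using B, C, D (subtract circle equations pairwise → linear system) gives (x, y) ≈ (49.6, 24.3).
Distances from that point to each station vs reported:
  A: calculated 119.2 vs reported 95.3 → residual 23.9 km
  B: calculated 83.8 vs reported 83.8 → residual 0.0 km
  C: calculated 109.1 vs reported 109.1 → residual 0.0 km
  D: calculated 50.8 vs reported 50.7 → residual 0.1 km
B, C, D are mutually consistent (residuals ≈ 0); A is off by 23.9 km.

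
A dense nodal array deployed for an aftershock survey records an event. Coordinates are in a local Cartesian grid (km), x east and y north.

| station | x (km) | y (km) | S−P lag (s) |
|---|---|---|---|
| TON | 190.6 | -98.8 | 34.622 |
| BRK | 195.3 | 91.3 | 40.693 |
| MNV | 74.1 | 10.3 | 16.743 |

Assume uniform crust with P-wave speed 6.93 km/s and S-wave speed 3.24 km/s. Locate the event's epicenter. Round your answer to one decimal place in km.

Distance from S−P lag: d = Δt · v_P v_S / (v_P − v_S) = Δt · (6.93·3.24)/(6.93−3.24) ≈ 6.0849·Δt.
So d_TON = 210.67, d_BRK = 247.61, d_MNV = 101.88 km.
Circle about each station: (x − 190.6)² + (y + 98.8)² = 210.67²; (x − 195.3)² + (y − 91.3)² = 247.61²; (x − 74.1)² + (y − 10.3)² = 101.88².
Subtracting the TON equation from the BRK and MNV equations removes the quadratic terms:
9.4 x + 380.2 y = -16540.88
-233.0 x + 218.2 y = -6490.59
Solving the 2×2 system: x ≈ -12.6, y ≈ -43.2 km.
Check against TON (with the unrounded x, y): √((x − 190.6)²+(y + 98.8)²) = 210.67 ≈ 210.67 km. ✓

x ≈ -12.6 km, y ≈ -43.2 km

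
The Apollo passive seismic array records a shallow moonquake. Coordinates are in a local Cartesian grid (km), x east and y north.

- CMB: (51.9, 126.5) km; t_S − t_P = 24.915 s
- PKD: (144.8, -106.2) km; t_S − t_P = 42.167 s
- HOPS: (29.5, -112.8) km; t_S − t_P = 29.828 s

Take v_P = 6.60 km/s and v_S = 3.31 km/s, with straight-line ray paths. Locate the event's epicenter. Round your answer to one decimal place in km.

x ≈ -91.5 km, y ≈ 44.0 km

Distance from S−P lag: d = Δt · v_P v_S / (v_P − v_S) = Δt · (6.60·3.31)/(6.60−3.31) ≈ 6.6401·Δt.
So d_CMB = 165.44, d_PKD = 279.99, d_HOPS = 198.06 km.
Circle about each station: (x − 51.9)² + (y − 126.5)² = 165.44²; (x − 144.8)² + (y + 106.2)² = 279.99²; (x − 29.5)² + (y + 112.8)² = 198.06².
Subtracting the CMB equation from the PKD and HOPS equations removes the quadratic terms:
185.8 x − 465.4 y = -37474.39
-44.8 x − 478.6 y = -16959.14
Solving the 2×2 system: x ≈ -91.5, y ≈ 44.0 km.
Check against CMB (with the unrounded x, y): √((x − 51.9)²+(y − 126.5)²) = 165.42 ≈ 165.44 km. ✓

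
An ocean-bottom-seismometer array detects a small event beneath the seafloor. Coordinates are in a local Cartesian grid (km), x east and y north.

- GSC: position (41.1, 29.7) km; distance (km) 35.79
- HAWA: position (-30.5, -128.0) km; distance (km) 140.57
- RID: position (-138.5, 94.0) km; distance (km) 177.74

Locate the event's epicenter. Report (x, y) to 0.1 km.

(15.3, 4.9)

Circle about each station: (x − 41.1)² + (y − 29.7)² = 35.79²; (x + 30.5)² + (y + 128.0)² = 140.57²; (x + 138.5)² + (y − 94.0)² = 177.74².
Subtracting the GSC equation from the HAWA and RID equations removes the quadratic terms:
-143.2 x − 315.4 y = -3736.05
-359.2 x + 128.6 y = -4863.63
Solving the 2×2 system: x ≈ 15.3, y ≈ 4.9 km.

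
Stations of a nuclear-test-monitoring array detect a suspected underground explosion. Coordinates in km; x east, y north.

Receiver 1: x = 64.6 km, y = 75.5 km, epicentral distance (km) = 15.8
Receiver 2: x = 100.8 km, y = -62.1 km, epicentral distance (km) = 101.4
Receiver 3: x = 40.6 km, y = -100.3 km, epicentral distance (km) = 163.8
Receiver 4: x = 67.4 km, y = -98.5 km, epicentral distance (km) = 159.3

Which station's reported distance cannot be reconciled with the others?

Receiver 2

Solve using three stations at a time. Using Receiver 1, Receiver 3, Receiver 4 (subtract circle equations pairwise → linear system) gives (x, y) ≈ (70.4, 60.8).
Distances from that point to each station vs reported:
  Receiver 1: calculated 15.8 vs reported 15.8 → residual 0.0 km
  Receiver 2: calculated 126.6 vs reported 101.4 → residual 25.2 km
  Receiver 3: calculated 163.8 vs reported 163.8 → residual 0.0 km
  Receiver 4: calculated 159.3 vs reported 159.3 → residual 0.0 km
Receiver 1, Receiver 3, Receiver 4 are mutually consistent (residuals ≈ 0); Receiver 2 is off by 25.2 km.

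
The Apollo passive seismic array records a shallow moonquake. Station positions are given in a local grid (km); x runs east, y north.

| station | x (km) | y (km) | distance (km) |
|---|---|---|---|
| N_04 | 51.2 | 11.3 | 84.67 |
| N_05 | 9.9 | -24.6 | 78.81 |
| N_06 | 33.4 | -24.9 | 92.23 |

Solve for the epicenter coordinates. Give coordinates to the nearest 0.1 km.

x ≈ -26.3 km, y ≈ 45.4 km

Circle about each station: (x − 51.2)² + (y − 11.3)² = 84.67²; (x − 9.9)² + (y + 24.6)² = 78.81²; (x − 33.4)² + (y + 24.9)² = 92.23².
Subtracting the N_04 equation from the N_05 and N_06 equations removes the quadratic terms:
-82.6 x − 71.8 y = -1087.97
-35.6 x − 72.4 y = -2350.92
Solving the 2×2 system: x ≈ -26.3, y ≈ 45.4 km.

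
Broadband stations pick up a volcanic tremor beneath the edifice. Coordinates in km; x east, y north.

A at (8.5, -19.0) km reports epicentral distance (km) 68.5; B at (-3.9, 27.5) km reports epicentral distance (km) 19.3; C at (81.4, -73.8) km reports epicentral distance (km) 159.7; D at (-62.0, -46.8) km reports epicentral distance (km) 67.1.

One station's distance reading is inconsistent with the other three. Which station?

B

Solve using three stations at a time. Using A, C, D (subtract circle equations pairwise → linear system) gives (x, y) ≈ (-48.6, 19.1).
Distances from that point to each station vs reported:
  A: calculated 68.6 vs reported 68.5 → residual 0.1 km
  B: calculated 45.5 vs reported 19.3 → residual 26.2 km
  C: calculated 159.7 vs reported 159.7 → residual 0.0 km
  D: calculated 67.2 vs reported 67.1 → residual 0.1 km
A, C, D are mutually consistent (residuals ≈ 0); B is off by 26.2 km.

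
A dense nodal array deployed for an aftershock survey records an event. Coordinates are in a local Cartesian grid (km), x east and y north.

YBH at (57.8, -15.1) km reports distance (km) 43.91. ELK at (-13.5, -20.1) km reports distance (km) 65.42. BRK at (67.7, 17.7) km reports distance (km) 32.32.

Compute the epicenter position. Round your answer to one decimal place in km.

Circle about each station: (x − 57.8)² + (y + 15.1)² = 43.91²; (x + 13.5)² + (y + 20.1)² = 65.42²; (x − 67.7)² + (y − 17.7)² = 32.32².
Subtracting the YBH equation from the ELK and BRK equations removes the quadratic terms:
-142.6 x − 10.0 y = -5334.28
19.8 x + 65.6 y = 2211.24
Solving the 2×2 system: x ≈ 35.8, y ≈ 22.9 km.

(35.8, 22.9)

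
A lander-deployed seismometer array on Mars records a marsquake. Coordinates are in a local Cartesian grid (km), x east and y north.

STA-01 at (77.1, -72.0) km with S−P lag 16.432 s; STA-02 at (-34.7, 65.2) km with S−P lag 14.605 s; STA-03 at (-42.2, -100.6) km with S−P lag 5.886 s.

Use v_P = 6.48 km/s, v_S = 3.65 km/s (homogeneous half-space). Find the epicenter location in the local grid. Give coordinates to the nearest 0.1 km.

-59.1 km east, -54.4 km north

Distance from S−P lag: d = Δt · v_P v_S / (v_P − v_S) = Δt · (6.48·3.65)/(6.48−3.65) ≈ 8.3576·Δt.
So d_STA-01 = 137.33, d_STA-02 = 122.06, d_STA-03 = 49.19 km.
Circle about each station: (x − 77.1)² + (y + 72.0)² = 137.33²; (x + 34.7)² + (y − 65.2)² = 122.06²; (x + 42.2)² + (y + 100.6)² = 49.19².
Subtracting the STA-01 equation from the STA-02 and STA-03 equations removes the quadratic terms:
-223.6 x + 274.4 y = -1712.39
-238.6 x − 57.2 y = 17212.66
Solving the 2×2 system: x ≈ -59.1, y ≈ -54.4 km.
Check against STA-01 (with the unrounded x, y): √((x − 77.1)²+(y + 72.0)²) = 137.33 ≈ 137.33 km. ✓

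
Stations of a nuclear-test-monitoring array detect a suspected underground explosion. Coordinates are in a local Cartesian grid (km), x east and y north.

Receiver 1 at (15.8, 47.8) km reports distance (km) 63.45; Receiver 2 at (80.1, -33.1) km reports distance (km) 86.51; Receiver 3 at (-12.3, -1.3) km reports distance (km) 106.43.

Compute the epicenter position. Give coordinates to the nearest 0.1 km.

Circle about each station: (x − 15.8)² + (y − 47.8)² = 63.45²; (x − 80.1)² + (y + 33.1)² = 86.51²; (x + 12.3)² + (y + 1.3)² = 106.43².
Subtracting pairs of circle equations eliminates x²+y² and gives linear equations (the radical axes):
128.6 x − 161.8 y = 1519.06
-56.2 x − 98.2 y = -9682.94
Solving the 2×2 system: x ≈ 79.0, y ≈ 53.4 km.

(79.0, 53.4)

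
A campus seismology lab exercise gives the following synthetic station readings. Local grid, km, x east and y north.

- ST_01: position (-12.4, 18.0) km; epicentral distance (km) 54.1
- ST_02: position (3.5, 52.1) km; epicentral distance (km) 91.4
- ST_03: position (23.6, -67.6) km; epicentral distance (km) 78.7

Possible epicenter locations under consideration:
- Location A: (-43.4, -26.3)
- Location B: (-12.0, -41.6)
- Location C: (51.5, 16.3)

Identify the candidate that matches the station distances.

Location A

For each candidate, compare |candidate − station| to the reported distance:
Location A: residuals ST_01 0.0, ST_02 0.0, ST_03 0.0 → max 0.0 km
Location B: residuals ST_01 5.5, ST_02 3.6, ST_03 34.6 → max 34.6 km
Location C: residuals ST_01 9.8, ST_02 31.5, ST_03 9.7 → max 31.5 km
Only Location A has all residuals ≈ 0.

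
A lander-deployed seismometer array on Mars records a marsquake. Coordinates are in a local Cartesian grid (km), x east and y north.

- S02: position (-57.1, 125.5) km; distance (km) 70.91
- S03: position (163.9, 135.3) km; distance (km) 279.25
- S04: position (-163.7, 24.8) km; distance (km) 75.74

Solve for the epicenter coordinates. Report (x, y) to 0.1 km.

x ≈ -109.3 km, y ≈ 77.5 km

Circle about each station: (x + 57.1)² + (y − 125.5)² = 70.91²; (x − 163.9)² + (y − 135.3)² = 279.25²; (x + 163.7)² + (y − 24.8)² = 75.74².
Subtracting the S02 equation from the S03 and S04 equations removes the quadratic terms:
442.0 x + 19.6 y = -46793.69
-213.2 x − 201.4 y = 7693.75
Solving the 2×2 system: x ≈ -109.3, y ≈ 77.5 km.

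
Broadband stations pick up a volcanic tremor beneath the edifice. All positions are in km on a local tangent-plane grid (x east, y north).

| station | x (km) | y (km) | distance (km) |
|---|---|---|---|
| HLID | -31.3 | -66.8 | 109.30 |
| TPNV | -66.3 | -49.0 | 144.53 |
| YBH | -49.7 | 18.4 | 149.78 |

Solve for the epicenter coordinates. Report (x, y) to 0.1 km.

Circle about each station: (x + 31.3)² + (y + 66.8)² = 109.30²; (x + 66.3)² + (y + 49.0)² = 144.53²; (x + 49.7)² + (y − 18.4)² = 149.78².
Subtracting pairs of circle equations eliminates x²+y² and gives linear equations (the radical axes):
-70.0 x + 35.6 y = -7587.67
-36.8 x + 170.4 y = -13120.84
Solving the 2×2 system: x ≈ 77.8, y ≈ -60.2 km.

77.8 km east, -60.2 km north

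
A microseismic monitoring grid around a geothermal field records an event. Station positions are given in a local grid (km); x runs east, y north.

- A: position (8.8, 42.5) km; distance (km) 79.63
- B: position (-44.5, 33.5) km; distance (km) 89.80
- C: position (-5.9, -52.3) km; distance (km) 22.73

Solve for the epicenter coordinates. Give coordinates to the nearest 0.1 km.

x ≈ 11.0 km, y ≈ -37.1 km

Circle about each station: (x − 8.8)² + (y − 42.5)² = 79.63²; (x + 44.5)² + (y − 33.5)² = 89.80²; (x + 5.9)² + (y + 52.3)² = 22.73².
Subtracting pairs of circle equations eliminates x²+y² and gives linear equations (the radical axes):
-106.6 x − 18.0 y = -504.29
-29.4 x − 189.6 y = 6710.69
Solving the 2×2 system: x ≈ 11.0, y ≈ -37.1 km.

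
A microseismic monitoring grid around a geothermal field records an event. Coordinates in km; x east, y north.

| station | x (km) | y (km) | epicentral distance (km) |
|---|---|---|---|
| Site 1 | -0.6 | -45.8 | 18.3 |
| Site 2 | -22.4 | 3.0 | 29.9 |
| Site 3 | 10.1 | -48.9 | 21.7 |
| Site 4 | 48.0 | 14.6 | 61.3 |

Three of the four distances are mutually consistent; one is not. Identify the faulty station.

Solve using three stations at a time. Using Site 1, Site 3, Site 4 (subtract circle equations pairwise → linear system) gives (x, y) ≈ (4.0, -28.1).
Distances from that point to each station vs reported:
  Site 1: calculated 18.3 vs reported 18.3 → residual 0.0 km
  Site 2: calculated 40.8 vs reported 29.9 → residual 10.9 km
  Site 3: calculated 21.7 vs reported 21.7 → residual 0.0 km
  Site 4: calculated 61.3 vs reported 61.3 → residual 0.0 km
Site 1, Site 3, Site 4 are mutually consistent (residuals ≈ 0); Site 2 is off by 10.9 km.

Site 2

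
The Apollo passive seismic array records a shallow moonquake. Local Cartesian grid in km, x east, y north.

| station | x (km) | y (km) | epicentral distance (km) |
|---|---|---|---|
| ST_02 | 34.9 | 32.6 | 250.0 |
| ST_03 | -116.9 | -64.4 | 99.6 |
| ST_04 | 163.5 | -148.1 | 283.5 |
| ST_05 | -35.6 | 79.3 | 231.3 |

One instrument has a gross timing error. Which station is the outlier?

Solve using three stations at a time. Using ST_02, ST_03, ST_04 (subtract circle equations pairwise → linear system) gives (x, y) ≈ (-119.6, -164.0).
Distances from that point to each station vs reported:
  ST_02: calculated 250.0 vs reported 250.0 → residual 0.0 km
  ST_03: calculated 99.6 vs reported 99.6 → residual 0.0 km
  ST_04: calculated 283.5 vs reported 283.5 → residual 0.0 km
  ST_05: calculated 257.4 vs reported 231.3 → residual 26.1 km
ST_02, ST_03, ST_04 are mutually consistent (residuals ≈ 0); ST_05 is off by 26.1 km.

ST_05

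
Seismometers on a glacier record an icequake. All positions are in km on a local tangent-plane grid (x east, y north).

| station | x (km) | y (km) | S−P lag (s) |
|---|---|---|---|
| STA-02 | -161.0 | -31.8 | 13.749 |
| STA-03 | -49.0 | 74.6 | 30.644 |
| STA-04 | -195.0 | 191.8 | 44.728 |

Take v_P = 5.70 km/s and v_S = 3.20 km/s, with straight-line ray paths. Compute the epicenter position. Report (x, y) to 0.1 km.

-139.6 km east, -129.8 km north

Distance from S−P lag: d = Δt · v_P v_S / (v_P − v_S) = Δt · (5.70·3.20)/(5.70−3.20) ≈ 7.2960·Δt.
So d_STA-02 = 100.31, d_STA-03 = 223.58, d_STA-04 = 326.34 km.
Circle about each station: (x + 161.0)² + (y + 31.8)² = 100.31²; (x + 49.0)² + (y − 74.6)² = 223.58²; (x + 195.0)² + (y − 191.8)² = 326.34².
Subtracting pairs of circle equations eliminates x²+y² and gives linear equations (the radical axes):
224.0 x + 212.8 y = -58892.00
-68.0 x + 447.2 y = -48555.70
Solving the 2×2 system: x ≈ -139.6, y ≈ -129.8 km.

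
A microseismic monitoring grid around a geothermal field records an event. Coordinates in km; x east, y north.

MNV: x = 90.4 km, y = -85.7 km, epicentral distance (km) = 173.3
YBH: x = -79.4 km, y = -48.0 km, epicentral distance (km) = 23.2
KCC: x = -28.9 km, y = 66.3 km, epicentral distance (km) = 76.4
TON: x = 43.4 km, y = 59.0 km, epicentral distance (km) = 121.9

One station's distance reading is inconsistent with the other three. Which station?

YBH

Solve using three stations at a time. Using MNV, KCC, TON (subtract circle equations pairwise → linear system) gives (x, y) ≈ (-61.7, -2.7).
Distances from that point to each station vs reported:
  MNV: calculated 173.3 vs reported 173.3 → residual 0.0 km
  YBH: calculated 48.6 vs reported 23.2 → residual 25.4 km
  KCC: calculated 76.4 vs reported 76.4 → residual 0.0 km
  TON: calculated 121.9 vs reported 121.9 → residual 0.0 km
MNV, KCC, TON are mutually consistent (residuals ≈ 0); YBH is off by 25.4 km.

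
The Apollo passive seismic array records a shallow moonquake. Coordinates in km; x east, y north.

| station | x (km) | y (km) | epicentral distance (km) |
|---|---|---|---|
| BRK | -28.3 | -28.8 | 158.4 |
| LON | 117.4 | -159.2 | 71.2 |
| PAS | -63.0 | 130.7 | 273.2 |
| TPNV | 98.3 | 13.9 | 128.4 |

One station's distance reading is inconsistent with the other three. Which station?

Solve using three stations at a time. Using LON, PAS, TPNV (subtract circle equations pairwise → linear system) gives (x, y) ≈ (65.7, -110.3).
Distances from that point to each station vs reported:
  BRK: calculated 124.4 vs reported 158.4 → residual 34.0 km
  LON: calculated 71.2 vs reported 71.2 → residual 0.0 km
  PAS: calculated 273.2 vs reported 273.2 → residual 0.0 km
  TPNV: calculated 128.4 vs reported 128.4 → residual 0.0 km
LON, PAS, TPNV are mutually consistent (residuals ≈ 0); BRK is off by 34.0 km.

BRK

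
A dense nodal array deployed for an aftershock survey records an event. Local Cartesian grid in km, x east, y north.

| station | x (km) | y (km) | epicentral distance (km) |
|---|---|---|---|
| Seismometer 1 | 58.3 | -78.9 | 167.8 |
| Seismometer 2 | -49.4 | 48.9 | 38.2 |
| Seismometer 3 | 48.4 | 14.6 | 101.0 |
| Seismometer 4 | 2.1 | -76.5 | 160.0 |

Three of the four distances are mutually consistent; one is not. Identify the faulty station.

Seismometer 1

Solve using three stations at a time. Using Seismometer 2, Seismometer 3, Seismometer 4 (subtract circle equations pairwise → linear system) gives (x, y) ≈ (-28.0, 80.7).
Distances from that point to each station vs reported:
  Seismometer 1: calculated 181.4 vs reported 167.8 → residual 13.6 km
  Seismometer 2: calculated 38.3 vs reported 38.2 → residual 0.1 km
  Seismometer 3: calculated 101.0 vs reported 101.0 → residual 0.0 km
  Seismometer 4: calculated 160.0 vs reported 160.0 → residual 0.0 km
Seismometer 2, Seismometer 3, Seismometer 4 are mutually consistent (residuals ≈ 0); Seismometer 1 is off by 13.6 km.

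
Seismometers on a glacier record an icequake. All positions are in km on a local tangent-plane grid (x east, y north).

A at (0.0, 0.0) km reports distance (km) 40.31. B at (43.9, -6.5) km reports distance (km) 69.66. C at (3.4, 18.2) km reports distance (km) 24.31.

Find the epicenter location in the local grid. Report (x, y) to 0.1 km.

(-8.5, 39.4)

Circle about each station: x² + y² = 40.31²; (x − 43.9)² + (y + 6.5)² = 69.66²; (x − 3.4)² + (y − 18.2)² = 24.31².
Subtracting the A equation from the B and C equations removes the quadratic terms:
87.8 x − 13.0 y = -1258.16
6.8 x + 36.4 y = 1376.72
Solving the 2×2 system: x ≈ -8.5, y ≈ 39.4 km.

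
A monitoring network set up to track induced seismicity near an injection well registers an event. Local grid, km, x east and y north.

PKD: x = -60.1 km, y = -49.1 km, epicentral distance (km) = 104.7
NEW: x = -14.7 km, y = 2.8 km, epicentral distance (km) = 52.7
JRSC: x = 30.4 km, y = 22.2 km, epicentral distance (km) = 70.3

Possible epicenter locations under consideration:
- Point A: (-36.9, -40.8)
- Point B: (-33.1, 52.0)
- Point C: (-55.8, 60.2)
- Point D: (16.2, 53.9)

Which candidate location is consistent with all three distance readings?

Point B

For each candidate, compare |candidate − station| to the reported distance:
Point A: residuals PKD 80.1, NEW 3.8, JRSC 21.9 → max 80.1 km
Point B: residuals PKD 0.1, NEW 0.2, JRSC 0.2 → max 0.2 km
Point C: residuals PKD 4.7, NEW 17.9, JRSC 23.9 → max 23.9 km
Point D: residuals PKD 23.5, NEW 7.0, JRSC 35.6 → max 35.6 km
Only Point B has all residuals ≈ 0.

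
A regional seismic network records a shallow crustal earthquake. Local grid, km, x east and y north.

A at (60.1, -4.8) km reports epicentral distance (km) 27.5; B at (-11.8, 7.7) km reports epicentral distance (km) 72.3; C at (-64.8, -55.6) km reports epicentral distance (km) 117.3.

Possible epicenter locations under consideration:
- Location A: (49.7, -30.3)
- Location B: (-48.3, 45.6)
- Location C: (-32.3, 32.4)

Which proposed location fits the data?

Location A

For each candidate, compare |candidate − station| to the reported distance:
Location A: residuals A 0.0, B 0.0, C 0.0 → max 0.0 km
Location B: residuals A 92.0, B 19.7, C 14.8 → max 92.0 km
Location C: residuals A 72.1, B 40.2, C 23.5 → max 72.1 km
Only Location A has all residuals ≈ 0.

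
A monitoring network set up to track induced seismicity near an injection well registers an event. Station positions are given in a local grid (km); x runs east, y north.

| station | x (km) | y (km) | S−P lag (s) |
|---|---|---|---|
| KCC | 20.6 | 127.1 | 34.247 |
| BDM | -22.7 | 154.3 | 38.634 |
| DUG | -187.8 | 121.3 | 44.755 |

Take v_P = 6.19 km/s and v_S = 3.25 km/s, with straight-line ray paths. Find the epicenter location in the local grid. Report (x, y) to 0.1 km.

16.1 km east, -107.2 km north

Distance from S−P lag: d = Δt · v_P v_S / (v_P − v_S) = Δt · (6.19·3.25)/(6.19−3.25) ≈ 6.8427·Δt.
So d_KCC = 234.34, d_BDM = 264.36, d_DUG = 306.24 km.
Circle about each station: (x − 20.6)² + (y − 127.1)² = 234.34²; (x + 22.7)² + (y − 154.3)² = 264.36²; (x + 187.8)² + (y − 121.3)² = 306.24².
Subtracting the KCC equation from the BDM and DUG equations removes the quadratic terms:
-86.6 x + 54.4 y = -7225.96
-416.8 x − 11.6 y = -5463.94
Solving the 2×2 system: x ≈ 16.1, y ≈ -107.2 km.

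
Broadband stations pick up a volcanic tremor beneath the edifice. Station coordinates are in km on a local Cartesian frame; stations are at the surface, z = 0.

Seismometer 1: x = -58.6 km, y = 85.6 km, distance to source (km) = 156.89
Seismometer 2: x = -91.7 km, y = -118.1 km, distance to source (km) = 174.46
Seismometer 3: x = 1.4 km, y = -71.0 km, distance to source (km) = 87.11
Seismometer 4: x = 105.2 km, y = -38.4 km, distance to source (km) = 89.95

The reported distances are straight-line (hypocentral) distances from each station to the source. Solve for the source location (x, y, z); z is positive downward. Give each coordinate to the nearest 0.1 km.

(40.2, -20.7, 59.6)

Each station gives a sphere (x−x_i)² + (y−y_i)² + z² = d_i² (stations at z=0).
Subtracting the Seismometer 1 sphere from Seismometer 2 and Seismometer 3: z² cancels, leaving linear equations in x and y:
-66.2 x − 407.4 y = 5773.36
120.0 x − 313.2 y = 11307.96
Solving: x ≈ 40.198, y ≈ -20.703 km (keep extra digits for the depth step; rounded: 40.2, -20.7).
Then from the Seismometer 1 sphere: z² = 156.89² − (x + 58.6)² − (y − 85.6)² with x = 40.198, y = -20.703, so z ≈ 59.608 ≈ 59.6 km.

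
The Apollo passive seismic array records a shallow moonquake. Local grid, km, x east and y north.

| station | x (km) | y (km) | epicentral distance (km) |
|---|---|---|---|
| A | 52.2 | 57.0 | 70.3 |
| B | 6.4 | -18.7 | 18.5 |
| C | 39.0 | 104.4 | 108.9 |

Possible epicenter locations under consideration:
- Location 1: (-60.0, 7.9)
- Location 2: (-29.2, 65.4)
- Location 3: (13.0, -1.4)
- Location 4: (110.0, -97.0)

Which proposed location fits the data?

For each candidate, compare |candidate − station| to the reported distance:
Location 1: residuals A 52.2, B 53.0, C 29.4 → max 53.0 km
Location 2: residuals A 11.5, B 72.8, C 30.3 → max 72.8 km
Location 3: residuals A 0.0, B 0.0, C 0.0 → max 0.0 km
Location 4: residuals A 94.2, B 111.4, C 104.6 → max 111.4 km
Only Location 3 has all residuals ≈ 0.

Location 3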